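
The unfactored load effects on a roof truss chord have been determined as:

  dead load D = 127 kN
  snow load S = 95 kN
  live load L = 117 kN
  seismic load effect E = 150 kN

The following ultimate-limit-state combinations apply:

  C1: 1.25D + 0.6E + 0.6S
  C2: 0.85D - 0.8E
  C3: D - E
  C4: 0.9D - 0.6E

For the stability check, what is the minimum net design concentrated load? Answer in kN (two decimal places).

C1: 1.25(127) + 0.6(150) + 0.6(95) = 158.75 + 90.00 + 57.00 = 305.75
C2: 0.85(127) - 0.8(150) = 107.95 - 120.00 = -12.05
C3: 1.0(127) - 1.0(150) = 127.00 - 150.00 = -23.00
C4: 0.9(127) - 0.6(150) = 114.30 - 90.00 = 24.30
Combination 3 gives the minimum: -23.00 kN.

-23.00 kN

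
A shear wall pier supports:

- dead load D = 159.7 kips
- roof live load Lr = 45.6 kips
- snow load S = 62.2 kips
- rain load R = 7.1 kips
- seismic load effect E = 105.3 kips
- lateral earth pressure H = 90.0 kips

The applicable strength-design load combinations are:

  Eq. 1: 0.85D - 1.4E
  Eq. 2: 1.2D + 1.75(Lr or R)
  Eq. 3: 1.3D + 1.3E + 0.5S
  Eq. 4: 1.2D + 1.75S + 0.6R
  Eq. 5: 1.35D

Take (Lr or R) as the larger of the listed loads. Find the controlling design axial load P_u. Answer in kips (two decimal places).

375.60 kips

(Lr or R) → Lr = 45.6 kips.
Eq. 1: 0.85(159.7) - 1.4(105.3) = -11.68
Eq. 2: 1.2(159.7) + 1.75(45.6) = 191.64 + 79.80 = 271.44
Eq. 3: 1.3(159.7) + 1.3(105.3) + 0.5(62.2) = 207.61 + 136.89 + 31.10 = 375.60
Eq. 4: 1.2(159.7) + 1.75(62.2) + 0.6(7.1) = 191.64 + 108.85 + 4.26 = 304.75
Eq. 5: 1.35(159.7) = 215.60
Maximum is from combination 3.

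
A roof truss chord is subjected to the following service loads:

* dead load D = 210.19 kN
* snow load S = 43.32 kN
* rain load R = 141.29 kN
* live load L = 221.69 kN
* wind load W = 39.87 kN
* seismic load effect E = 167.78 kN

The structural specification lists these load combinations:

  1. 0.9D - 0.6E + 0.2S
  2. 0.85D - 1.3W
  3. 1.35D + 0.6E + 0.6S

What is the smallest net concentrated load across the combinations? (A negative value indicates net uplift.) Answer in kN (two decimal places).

1. 0.9(210.19) - 0.6(167.78) + 0.2(43.32) = 97.17
2. 0.85(210.19) - 1.3(39.87) = 126.83
3. 1.35(210.19) + 0.6(167.78) + 0.6(43.32) = 410.42
Combination 1 gives the minimum: 97.17 kN.

97.17 kN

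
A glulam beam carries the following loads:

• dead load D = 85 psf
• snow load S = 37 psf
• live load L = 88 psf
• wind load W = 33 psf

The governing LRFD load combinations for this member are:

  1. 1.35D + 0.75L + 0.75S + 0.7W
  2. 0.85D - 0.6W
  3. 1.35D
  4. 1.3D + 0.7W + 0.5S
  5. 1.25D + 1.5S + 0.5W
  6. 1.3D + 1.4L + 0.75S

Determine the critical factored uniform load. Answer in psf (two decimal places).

261.45 psf

1. 1.35(85) + 0.75(88) + 0.75(37) + 0.7(33) = 114.75 + 66.00 + 27.75 + 23.10 = 231.60
2. 0.85(85) - 0.6(33) = 72.25 - 19.80 = 52.45
3. 1.35(85) = 114.75
4. 1.3(85) + 0.7(33) + 0.5(37) = 110.50 + 23.10 + 18.50 = 152.10
5. 1.25(85) + 1.5(37) + 0.5(33) = 106.25 + 55.50 + 16.50 = 178.25
6. 1.3(85) + 1.4(88) + 0.75(37) = 110.50 + 123.20 + 27.75 = 261.45
Combination 6 governs: q_u = 261.45 psf.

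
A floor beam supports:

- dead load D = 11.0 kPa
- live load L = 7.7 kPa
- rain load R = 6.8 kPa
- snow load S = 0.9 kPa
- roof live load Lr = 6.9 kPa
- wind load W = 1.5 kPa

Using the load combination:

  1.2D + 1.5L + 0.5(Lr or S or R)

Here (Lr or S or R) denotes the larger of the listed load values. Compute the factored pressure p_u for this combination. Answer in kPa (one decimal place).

(Lr or S or R) → Lr = 6.9 kPa.
1.2(11.0) + 1.5(7.7) + 0.5(6.9) = 28.2
p_u = 28.2 kPa.

28.2 kPa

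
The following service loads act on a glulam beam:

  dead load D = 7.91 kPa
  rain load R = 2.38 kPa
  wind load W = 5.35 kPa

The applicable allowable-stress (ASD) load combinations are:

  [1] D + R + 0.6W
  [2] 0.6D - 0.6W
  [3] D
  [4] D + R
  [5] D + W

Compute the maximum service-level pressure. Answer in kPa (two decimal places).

13.50 kPa

[1] 1.0(7.91) + 1.0(2.38) + 0.6(5.35) = 7.91 + 2.38 + 3.21 = 13.50
[2] 0.6(7.91) - 0.6(5.35) = 4.75 - 3.21 = 1.54
[3] 1.0(7.91) = 7.91
[4] 1.0(7.91) + 1.0(2.38) = 7.91 + 2.38 = 10.29
[5] 1.0(7.91) + 1.0(5.35) = 7.91 + 5.35 = 13.26
Maximum is from combination 1.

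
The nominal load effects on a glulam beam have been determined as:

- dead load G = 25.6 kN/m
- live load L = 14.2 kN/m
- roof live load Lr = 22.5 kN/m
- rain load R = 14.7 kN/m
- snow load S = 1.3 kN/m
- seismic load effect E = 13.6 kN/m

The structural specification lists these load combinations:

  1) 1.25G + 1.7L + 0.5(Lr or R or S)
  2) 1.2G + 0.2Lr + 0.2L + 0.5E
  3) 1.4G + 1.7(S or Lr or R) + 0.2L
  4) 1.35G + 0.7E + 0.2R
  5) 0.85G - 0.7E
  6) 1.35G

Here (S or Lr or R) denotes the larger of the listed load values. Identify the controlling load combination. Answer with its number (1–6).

Combination 3

(Lr or R or S) → Lr = 22.5 kN/m; (S or Lr or R) → Lr = 22.5 kN/m.
1) 1.25(25.6) + 1.7(14.2) + 0.5(22.5) = 67.39
2) 1.2(25.6) + 0.2(22.5) + 0.2(14.2) + 0.5(13.6) = 44.86
3) 1.4(25.6) + 1.7(22.5) + 0.2(14.2) = 76.93
4) 1.35(25.6) + 0.7(13.6) + 0.2(14.7) = 47.02
5) 0.85(25.6) - 0.7(13.6) = 12.24
6) 1.35(25.6) = 34.56
The largest value is 76.93 kN/m from combination 3.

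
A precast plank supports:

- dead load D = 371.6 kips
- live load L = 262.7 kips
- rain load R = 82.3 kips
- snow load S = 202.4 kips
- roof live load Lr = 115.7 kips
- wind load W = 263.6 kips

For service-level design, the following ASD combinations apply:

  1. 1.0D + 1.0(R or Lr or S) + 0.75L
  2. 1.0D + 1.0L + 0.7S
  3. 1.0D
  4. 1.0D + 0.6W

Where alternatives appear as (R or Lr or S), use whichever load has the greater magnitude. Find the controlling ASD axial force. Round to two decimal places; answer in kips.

775.98 kips

(R or Lr or S) → S = 202.4 kips.
1. 1.0(371.6) + 1.0(202.4) + 0.75(262.7) = 371.60 + 202.40 + 197.03 = 771.03
2. 1.0(371.6) + 1.0(262.7) + 0.7(202.4) = 371.60 + 262.70 + 141.68 = 775.98
3. 1.0(371.6) = 371.60
4. 1.0(371.6) + 0.6(263.6) = 371.60 + 158.16 = 529.76
The controlling combination is 2, giving 775.98 kips.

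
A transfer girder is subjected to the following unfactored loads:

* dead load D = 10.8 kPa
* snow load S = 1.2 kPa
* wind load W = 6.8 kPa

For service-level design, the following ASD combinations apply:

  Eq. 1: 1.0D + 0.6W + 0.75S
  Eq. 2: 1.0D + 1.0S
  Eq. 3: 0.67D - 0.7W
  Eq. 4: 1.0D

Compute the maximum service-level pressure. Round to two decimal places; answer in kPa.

Eq. 1: 1.0(10.8) + 0.6(6.8) + 0.75(1.2) = 10.80 + 4.08 + 0.90 = 15.78
Eq. 2: 1.0(10.8) + 1.0(1.2) = 10.80 + 1.20 = 12.00
Eq. 3: 0.67(10.8) - 0.7(6.8) = 7.24 - 4.76 = 2.48
Eq. 4: 1.0(10.8) = 10.80
Maximum is from combination 1.

15.78 kPa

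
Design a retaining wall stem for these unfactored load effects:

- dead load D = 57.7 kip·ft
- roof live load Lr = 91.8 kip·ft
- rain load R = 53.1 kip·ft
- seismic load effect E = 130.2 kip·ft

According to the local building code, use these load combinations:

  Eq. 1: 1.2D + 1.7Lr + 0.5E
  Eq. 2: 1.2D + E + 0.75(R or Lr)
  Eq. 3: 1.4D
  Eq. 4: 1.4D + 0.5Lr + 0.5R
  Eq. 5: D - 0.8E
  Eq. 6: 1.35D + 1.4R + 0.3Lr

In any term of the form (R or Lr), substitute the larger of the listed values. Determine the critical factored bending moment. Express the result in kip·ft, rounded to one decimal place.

290.4 kip·ft

(R or Lr) → Lr = 91.8 kip·ft.
Eq. 1: 1.2(57.7) + 1.7(91.8) + 0.5(130.2) = 69.2 + 156.1 + 65.1 = 290.4
Eq. 2: 1.2(57.7) + 1.0(130.2) + 0.75(91.8) = 69.2 + 130.2 + 68.9 = 268.3
Eq. 3: 1.4(57.7) = 80.8
Eq. 4: 1.4(57.7) + 0.5(91.8) + 0.5(53.1) = 153.2
Eq. 5: 1.0(57.7) - 0.8(130.2) = 57.7 - 104.2 = -46.5
Eq. 6: 1.35(57.7) + 1.4(53.1) + 0.3(91.8) = 179.8
Combination 1 governs: M_u = 290.4 kip·ft.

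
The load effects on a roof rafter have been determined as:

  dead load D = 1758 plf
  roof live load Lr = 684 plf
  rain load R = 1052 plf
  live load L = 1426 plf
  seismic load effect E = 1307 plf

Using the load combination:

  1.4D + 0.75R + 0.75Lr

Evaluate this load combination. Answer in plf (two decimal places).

1.4(1758) + 0.75(1052) + 0.75(684) = 2461.20 + 789.00 + 513.00 = 3763.20
w_u = 3763.20 plf.

3763.20 plf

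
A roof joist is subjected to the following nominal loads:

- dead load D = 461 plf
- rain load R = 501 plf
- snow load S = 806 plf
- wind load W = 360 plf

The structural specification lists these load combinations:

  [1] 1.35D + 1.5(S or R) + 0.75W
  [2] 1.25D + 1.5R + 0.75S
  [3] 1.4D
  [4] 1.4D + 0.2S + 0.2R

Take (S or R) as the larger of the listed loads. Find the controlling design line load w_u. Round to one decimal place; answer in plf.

(S or R) → S = 806 plf.
[1] 1.35(461) + 1.5(806) + 0.75(360) = 622.4 + 1209.0 + 270.0 = 2101.4
[2] 1.25(461) + 1.5(501) + 0.75(806) = 576.3 + 751.5 + 604.5 = 1932.3
[3] 1.4(461) = 645.4
[4] 1.4(461) + 0.2(806) + 0.2(501) = 645.4 + 161.2 + 100.2 = 906.8
Maximum is from combination 1.

2101.4 plf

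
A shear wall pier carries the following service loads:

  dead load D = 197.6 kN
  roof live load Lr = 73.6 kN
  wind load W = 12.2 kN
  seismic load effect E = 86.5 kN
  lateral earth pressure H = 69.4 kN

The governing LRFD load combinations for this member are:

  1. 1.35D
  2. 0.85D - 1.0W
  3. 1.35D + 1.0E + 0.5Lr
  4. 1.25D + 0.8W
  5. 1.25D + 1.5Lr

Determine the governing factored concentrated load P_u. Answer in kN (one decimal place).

1. 1.35(197.6) = 266.8
2. 0.85(197.6) - 1.0(12.2) = 168.0 - 12.2 = 155.8
3. 1.35(197.6) + 1.0(86.5) + 0.5(73.6) = 266.8 + 86.5 + 36.8 = 390.1
4. 1.25(197.6) + 0.8(12.2) = 247.0 + 9.8 = 256.8
5. 1.25(197.6) + 1.5(73.6) = 247.0 + 110.4 = 357.4
Combination 3 governs: P_u = 390.1 kN.

390.1 kN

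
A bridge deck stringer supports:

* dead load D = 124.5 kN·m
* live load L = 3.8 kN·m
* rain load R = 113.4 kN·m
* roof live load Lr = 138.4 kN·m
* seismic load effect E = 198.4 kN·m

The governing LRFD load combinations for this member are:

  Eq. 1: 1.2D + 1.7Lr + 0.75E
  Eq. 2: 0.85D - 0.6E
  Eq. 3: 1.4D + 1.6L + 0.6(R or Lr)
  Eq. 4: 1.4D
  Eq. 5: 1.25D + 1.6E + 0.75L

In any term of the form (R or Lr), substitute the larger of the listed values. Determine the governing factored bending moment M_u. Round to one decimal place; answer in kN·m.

(R or Lr) → Lr = 138.4 kN·m.
Eq. 1: 1.2(124.5) + 1.7(138.4) + 0.75(198.4) = 149.4 + 235.3 + 148.8 = 533.5
Eq. 2: 0.85(124.5) - 0.6(198.4) = 105.8 - 119.0 = -13.2
Eq. 3: 1.4(124.5) + 1.6(3.8) + 0.6(138.4) = 174.3 + 6.1 + 83.0 = 263.4
Eq. 4: 1.4(124.5) = 174.3
Eq. 5: 1.25(124.5) + 1.6(198.4) + 0.75(3.8) = 155.6 + 317.4 + 2.9 = 475.9
The controlling combination is 1, giving 533.5 kN·m.

533.5 kN·m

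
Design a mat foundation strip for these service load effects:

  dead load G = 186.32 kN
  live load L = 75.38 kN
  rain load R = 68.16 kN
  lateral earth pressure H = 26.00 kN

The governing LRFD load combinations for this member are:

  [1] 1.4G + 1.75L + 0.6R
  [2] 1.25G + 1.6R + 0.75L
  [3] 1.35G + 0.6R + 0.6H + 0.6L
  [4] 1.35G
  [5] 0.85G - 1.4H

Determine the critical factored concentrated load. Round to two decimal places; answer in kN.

[1] 1.4(186.32) + 1.75(75.38) + 0.6(68.16) = 433.66
[2] 1.25(186.32) + 1.6(68.16) + 0.75(75.38) = 398.49
[3] 1.35(186.32) + 0.6(68.16) + 0.6(26.00) + 0.6(75.38) = 251.53 + 40.90 + 15.60 + 45.23 = 353.26
[4] 1.35(186.32) = 251.53
[5] 0.85(186.32) - 1.4(26.00) = 158.37 - 36.40 = 121.97
Combination 1 governs: P_u = 433.66 kN.

433.66 kN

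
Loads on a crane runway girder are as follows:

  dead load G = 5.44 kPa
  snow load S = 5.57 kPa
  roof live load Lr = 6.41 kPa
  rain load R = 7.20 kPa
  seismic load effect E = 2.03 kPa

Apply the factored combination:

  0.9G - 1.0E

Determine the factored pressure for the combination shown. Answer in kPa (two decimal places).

2.87 kPa

0.9(5.44) - 1.0(2.03) = 4.90 - 2.03 = 2.87
p_u = 2.87 kPa.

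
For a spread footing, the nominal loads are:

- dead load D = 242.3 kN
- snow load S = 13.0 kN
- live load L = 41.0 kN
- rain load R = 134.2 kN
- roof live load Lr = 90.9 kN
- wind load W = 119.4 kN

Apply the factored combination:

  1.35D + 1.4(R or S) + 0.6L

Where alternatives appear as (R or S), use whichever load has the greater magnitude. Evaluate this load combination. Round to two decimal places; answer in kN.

539.59 kN

(R or S) → R = 134.2 kN.
1.35(242.3) + 1.4(134.2) + 0.6(41.0) = 327.11 + 187.88 + 24.60 = 539.59
P_u = 539.59 kN.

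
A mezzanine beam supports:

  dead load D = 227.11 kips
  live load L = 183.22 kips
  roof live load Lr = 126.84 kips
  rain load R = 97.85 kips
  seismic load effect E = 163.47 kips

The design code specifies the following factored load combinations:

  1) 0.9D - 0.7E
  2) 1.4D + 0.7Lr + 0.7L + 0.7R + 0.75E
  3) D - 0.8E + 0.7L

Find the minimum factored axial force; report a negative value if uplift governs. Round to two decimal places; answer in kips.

1) 0.9(227.11) - 0.7(163.47) = 204.40 - 114.43 = 89.97
2) 1.4(227.11) + 0.7(126.84) + 0.7(183.22) + 0.7(97.85) + 0.75(163.47) = 317.95 + 88.79 + 128.25 + 68.50 + 122.60 = 726.09
3) 1.0(227.11) - 0.8(163.47) + 0.7(183.22) = 224.59
Combination 1 gives the minimum: 89.97 kips.

89.97 kips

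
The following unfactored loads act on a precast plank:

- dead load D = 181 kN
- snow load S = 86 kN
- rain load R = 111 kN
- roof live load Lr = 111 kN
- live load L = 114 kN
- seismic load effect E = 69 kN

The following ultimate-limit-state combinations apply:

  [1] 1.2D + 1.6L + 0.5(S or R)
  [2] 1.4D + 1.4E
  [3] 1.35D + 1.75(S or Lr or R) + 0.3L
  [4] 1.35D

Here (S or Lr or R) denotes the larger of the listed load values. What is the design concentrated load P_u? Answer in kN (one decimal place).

(S or R) → R = 111 kN; (S or Lr or R) → Lr = 111 kN.
[1] 1.2(181) + 1.6(114) + 0.5(111) = 455.1
[2] 1.4(181) + 1.4(69) = 350.0
[3] 1.35(181) + 1.75(111) + 0.3(114) = 472.8
[4] 1.35(181) = 244.4
Maximum is from combination 3.

472.8 kN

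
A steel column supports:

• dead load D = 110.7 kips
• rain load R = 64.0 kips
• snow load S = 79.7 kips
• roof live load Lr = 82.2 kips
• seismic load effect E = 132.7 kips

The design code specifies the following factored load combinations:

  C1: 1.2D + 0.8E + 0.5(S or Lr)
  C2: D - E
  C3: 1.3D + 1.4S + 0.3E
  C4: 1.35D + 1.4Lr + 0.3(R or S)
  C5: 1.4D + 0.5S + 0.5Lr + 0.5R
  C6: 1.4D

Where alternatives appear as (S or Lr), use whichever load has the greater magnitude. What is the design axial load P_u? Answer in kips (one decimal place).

(S or Lr) → Lr = 82.2 kips; (R or S) → S = 79.7 kips.
C1: 1.2(110.7) + 0.8(132.7) + 0.5(82.2) = 280.1
C2: 1.0(110.7) - 1.0(132.7) = -22.0
C3: 1.3(110.7) + 1.4(79.7) + 0.3(132.7) = 295.3
C4: 1.35(110.7) + 1.4(82.2) + 0.3(79.7) = 288.4
C5: 1.4(110.7) + 0.5(79.7) + 0.5(82.2) + 0.5(64.0) = 267.9
C6: 1.4(110.7) = 155.0
The controlling combination is 3, giving 295.3 kips.

295.3 kips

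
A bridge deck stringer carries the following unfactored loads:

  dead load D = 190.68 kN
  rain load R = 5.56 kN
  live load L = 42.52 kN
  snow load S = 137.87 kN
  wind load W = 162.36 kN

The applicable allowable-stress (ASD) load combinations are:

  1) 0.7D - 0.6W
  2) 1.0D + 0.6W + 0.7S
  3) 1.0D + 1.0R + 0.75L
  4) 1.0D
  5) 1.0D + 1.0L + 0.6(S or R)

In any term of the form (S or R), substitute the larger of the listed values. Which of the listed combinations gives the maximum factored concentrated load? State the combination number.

(S or R) → S = 137.87 kN.
1) 0.7(190.68) - 0.6(162.36) = 36.06
2) 1.0(190.68) + 0.6(162.36) + 0.7(137.87) = 384.61
3) 1.0(190.68) + 1.0(5.56) + 0.75(42.52) = 228.13
4) 1.0(190.68) = 190.68
5) 1.0(190.68) + 1.0(42.52) + 0.6(137.87) = 315.92
The largest value is 384.61 kN from combination 2.

Combination 2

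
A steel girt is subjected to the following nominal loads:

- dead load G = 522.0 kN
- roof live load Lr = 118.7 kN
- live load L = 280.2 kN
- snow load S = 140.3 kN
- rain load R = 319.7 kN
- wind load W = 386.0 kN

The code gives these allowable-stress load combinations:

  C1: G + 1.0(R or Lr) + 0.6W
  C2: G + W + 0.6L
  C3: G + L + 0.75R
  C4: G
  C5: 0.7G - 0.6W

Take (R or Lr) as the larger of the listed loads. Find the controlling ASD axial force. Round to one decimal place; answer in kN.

1076.1 kN

(R or Lr) → R = 319.7 kN.
C1: 1.0(522.0) + 1.0(319.7) + 0.6(386.0) = 522.0 + 319.7 + 231.6 = 1073.3
C2: 1.0(522.0) + 1.0(386.0) + 0.6(280.2) = 522.0 + 386.0 + 168.1 = 1076.1
C3: 1.0(522.0) + 1.0(280.2) + 0.75(319.7) = 522.0 + 280.2 + 239.8 = 1042.0
C4: 1.0(522.0) = 522.0
C5: 0.7(522.0) - 0.6(386.0) = 365.4 - 231.6 = 133.8
Combination 2 governs: N = 1076.1 kN.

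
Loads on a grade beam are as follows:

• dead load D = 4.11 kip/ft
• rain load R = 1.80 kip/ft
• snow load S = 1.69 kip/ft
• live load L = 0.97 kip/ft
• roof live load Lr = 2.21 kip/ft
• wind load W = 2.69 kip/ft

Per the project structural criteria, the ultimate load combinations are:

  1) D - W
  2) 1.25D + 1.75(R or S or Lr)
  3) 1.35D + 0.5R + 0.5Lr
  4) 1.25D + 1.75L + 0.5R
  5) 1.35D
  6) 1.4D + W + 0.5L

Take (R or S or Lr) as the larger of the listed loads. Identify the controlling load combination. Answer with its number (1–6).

(R or S or Lr) → Lr = 2.21 kip/ft.
1) 1.0(4.11) - 1.0(2.69) = 1.42
2) 1.25(4.11) + 1.75(2.21) = 9.01
3) 1.35(4.11) + 0.5(1.80) + 0.5(2.21) = 7.55
4) 1.25(4.11) + 1.75(0.97) + 0.5(1.80) = 7.74
5) 1.35(4.11) = 5.55
6) 1.4(4.11) + 1.0(2.69) + 0.5(0.97) = 8.93
The largest value is 9.01 kip/ft from combination 2.

Combination 2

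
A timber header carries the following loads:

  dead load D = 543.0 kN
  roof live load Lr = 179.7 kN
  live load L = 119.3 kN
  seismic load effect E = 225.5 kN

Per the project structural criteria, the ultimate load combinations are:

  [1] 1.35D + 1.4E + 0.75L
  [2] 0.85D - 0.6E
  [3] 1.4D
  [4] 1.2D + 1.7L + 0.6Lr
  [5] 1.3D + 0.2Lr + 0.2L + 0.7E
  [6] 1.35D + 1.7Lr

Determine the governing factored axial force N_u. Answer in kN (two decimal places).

[1] 1.35(543.0) + 1.4(225.5) + 0.75(119.3) = 733.05 + 315.70 + 89.48 = 1138.23
[2] 0.85(543.0) - 0.6(225.5) = 461.55 - 135.30 = 326.25
[3] 1.4(543.0) = 760.20
[4] 1.2(543.0) + 1.7(119.3) + 0.6(179.7) = 651.60 + 202.81 + 107.82 = 962.23
[5] 1.3(543.0) + 0.2(179.7) + 0.2(119.3) + 0.7(225.5) = 705.90 + 35.94 + 23.86 + 157.85 = 923.55
[6] 1.35(543.0) + 1.7(179.7) = 733.05 + 305.49 = 1038.54
Combination 1 governs: N_u = 1138.23 kN.

1138.23 kN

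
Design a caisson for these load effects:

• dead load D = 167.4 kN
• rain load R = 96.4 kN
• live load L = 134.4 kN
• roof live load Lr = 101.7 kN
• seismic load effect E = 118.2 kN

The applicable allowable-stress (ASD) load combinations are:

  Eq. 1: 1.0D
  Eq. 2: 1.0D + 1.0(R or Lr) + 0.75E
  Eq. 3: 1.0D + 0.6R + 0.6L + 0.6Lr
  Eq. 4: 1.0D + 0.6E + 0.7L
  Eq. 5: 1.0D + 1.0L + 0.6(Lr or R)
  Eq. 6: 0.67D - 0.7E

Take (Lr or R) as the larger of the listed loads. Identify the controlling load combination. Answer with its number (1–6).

Combination 3

(R or Lr) → Lr = 101.7 kN; (Lr or R) → Lr = 101.7 kN.
Eq. 1: 1.0(167.4) = 167.4
Eq. 2: 1.0(167.4) + 1.0(101.7) + 0.75(118.2) = 167.4 + 101.7 + 88.7 = 357.8
Eq. 3: 1.0(167.4) + 0.6(96.4) + 0.6(134.4) + 0.6(101.7) = 366.9
Eq. 4: 1.0(167.4) + 0.6(118.2) + 0.7(134.4) = 167.4 + 70.9 + 94.1 = 332.4
Eq. 5: 1.0(167.4) + 1.0(134.4) + 0.6(101.7) = 167.4 + 134.4 + 61.0 = 362.8
Eq. 6: 0.67(167.4) - 0.7(118.2) = 29.4
The largest value is 366.9 kN from combination 3.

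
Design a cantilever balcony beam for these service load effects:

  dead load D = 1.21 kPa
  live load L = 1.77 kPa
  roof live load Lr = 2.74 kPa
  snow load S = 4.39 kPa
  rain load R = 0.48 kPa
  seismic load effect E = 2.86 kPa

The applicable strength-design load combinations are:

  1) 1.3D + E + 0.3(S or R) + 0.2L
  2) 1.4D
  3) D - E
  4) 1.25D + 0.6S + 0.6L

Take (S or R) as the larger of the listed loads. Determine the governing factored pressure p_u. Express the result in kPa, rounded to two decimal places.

6.10 kPa

(S or R) → S = 4.39 kPa.
1) 1.3(1.21) + 1.0(2.86) + 0.3(4.39) + 0.2(1.77) = 1.57 + 2.86 + 1.32 + 0.35 = 6.10
2) 1.4(1.21) = 1.69
3) 1.0(1.21) - 1.0(2.86) = 1.21 - 2.86 = -1.65
4) 1.25(1.21) + 0.6(4.39) + 0.6(1.77) = 5.21
Maximum is from combination 1.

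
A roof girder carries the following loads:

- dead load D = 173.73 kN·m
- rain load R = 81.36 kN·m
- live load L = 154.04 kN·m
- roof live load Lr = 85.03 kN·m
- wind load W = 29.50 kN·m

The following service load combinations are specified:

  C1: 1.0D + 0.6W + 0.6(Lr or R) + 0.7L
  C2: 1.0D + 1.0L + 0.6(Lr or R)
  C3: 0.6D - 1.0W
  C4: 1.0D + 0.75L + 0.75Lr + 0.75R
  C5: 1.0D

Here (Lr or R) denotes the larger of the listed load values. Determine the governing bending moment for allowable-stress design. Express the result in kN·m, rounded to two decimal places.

(Lr or R) → Lr = 85.03 kN·m.
C1: 1.0(173.73) + 0.6(29.50) + 0.6(85.03) + 0.7(154.04) = 173.73 + 17.70 + 51.02 + 107.83 = 350.28
C2: 1.0(173.73) + 1.0(154.04) + 0.6(85.03) = 173.73 + 154.04 + 51.02 = 378.79
C3: 0.6(173.73) - 1.0(29.50) = 104.24 - 29.50 = 74.74
C4: 1.0(173.73) + 0.75(154.04) + 0.75(85.03) + 0.75(81.36) = 173.73 + 115.53 + 63.77 + 61.02 = 414.05
C5: 1.0(173.73) = 173.73
Combination 4 governs: M = 414.05 kN·m.

414.05 kN·m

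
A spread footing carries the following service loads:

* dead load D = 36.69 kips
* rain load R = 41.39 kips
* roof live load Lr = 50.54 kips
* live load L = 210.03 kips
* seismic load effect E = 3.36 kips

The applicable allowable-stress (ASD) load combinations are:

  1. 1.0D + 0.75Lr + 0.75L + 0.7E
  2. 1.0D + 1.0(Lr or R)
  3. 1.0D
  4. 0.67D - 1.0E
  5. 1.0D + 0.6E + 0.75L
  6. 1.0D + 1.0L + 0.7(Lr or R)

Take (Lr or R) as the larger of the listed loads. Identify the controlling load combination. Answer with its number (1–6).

Combination 6

(Lr or R) → Lr = 50.54 kips.
1. 1.0(36.69) + 0.75(50.54) + 0.75(210.03) + 0.7(3.36) = 36.69 + 37.91 + 157.52 + 2.35 = 234.47
2. 1.0(36.69) + 1.0(50.54) = 36.69 + 50.54 = 87.23
3. 1.0(36.69) = 36.69
4. 0.67(36.69) - 1.0(3.36) = 24.58 - 3.36 = 21.22
5. 1.0(36.69) + 0.6(3.36) + 0.75(210.03) = 36.69 + 2.02 + 157.52 = 196.23
6. 1.0(36.69) + 1.0(210.03) + 0.7(50.54) = 36.69 + 210.03 + 35.38 = 282.10
The largest value is 282.10 kips from combination 6.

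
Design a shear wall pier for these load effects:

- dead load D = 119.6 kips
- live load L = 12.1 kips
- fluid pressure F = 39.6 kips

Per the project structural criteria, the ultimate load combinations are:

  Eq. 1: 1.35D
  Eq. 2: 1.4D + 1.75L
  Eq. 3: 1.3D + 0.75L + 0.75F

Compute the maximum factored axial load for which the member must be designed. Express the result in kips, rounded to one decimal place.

194.3 kips

Eq. 1: 1.35(119.6) = 161.5
Eq. 2: 1.4(119.6) + 1.75(12.1) = 188.6
Eq. 3: 1.3(119.6) + 0.75(12.1) + 0.75(39.6) = 194.3
Maximum is from combination 3.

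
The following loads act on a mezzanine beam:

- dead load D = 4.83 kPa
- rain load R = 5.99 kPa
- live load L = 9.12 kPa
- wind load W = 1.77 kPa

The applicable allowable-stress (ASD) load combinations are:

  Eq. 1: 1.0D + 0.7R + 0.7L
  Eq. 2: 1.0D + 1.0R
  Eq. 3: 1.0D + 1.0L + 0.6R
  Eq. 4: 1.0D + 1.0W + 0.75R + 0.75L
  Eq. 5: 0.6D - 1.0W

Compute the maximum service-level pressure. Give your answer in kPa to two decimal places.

17.93 kPa

Eq. 1: 1.0(4.83) + 0.7(5.99) + 0.7(9.12) = 15.41
Eq. 2: 1.0(4.83) + 1.0(5.99) = 10.82
Eq. 3: 1.0(4.83) + 1.0(9.12) + 0.6(5.99) = 17.54
Eq. 4: 1.0(4.83) + 1.0(1.77) + 0.75(5.99) + 0.75(9.12) = 17.93
Eq. 5: 0.6(4.83) - 1.0(1.77) = 1.13
Maximum is from combination 4.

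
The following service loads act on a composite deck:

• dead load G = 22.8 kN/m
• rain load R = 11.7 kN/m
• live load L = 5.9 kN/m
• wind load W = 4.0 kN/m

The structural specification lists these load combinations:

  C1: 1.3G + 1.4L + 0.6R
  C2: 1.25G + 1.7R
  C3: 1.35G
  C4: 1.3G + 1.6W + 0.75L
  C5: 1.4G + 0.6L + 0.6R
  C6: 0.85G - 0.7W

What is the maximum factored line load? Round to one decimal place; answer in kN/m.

48.4 kN/m

C1: 1.3(22.8) + 1.4(5.9) + 0.6(11.7) = 29.6 + 8.3 + 7.0 = 44.9
C2: 1.25(22.8) + 1.7(11.7) = 28.5 + 19.9 = 48.4
C3: 1.35(22.8) = 30.8
C4: 1.3(22.8) + 1.6(4.0) + 0.75(5.9) = 40.5
C5: 1.4(22.8) + 0.6(5.9) + 0.6(11.7) = 42.5
C6: 0.85(22.8) - 0.7(4.0) = 19.4 - 2.8 = 16.6
Combination 2 governs: w_u = 48.4 kN/m.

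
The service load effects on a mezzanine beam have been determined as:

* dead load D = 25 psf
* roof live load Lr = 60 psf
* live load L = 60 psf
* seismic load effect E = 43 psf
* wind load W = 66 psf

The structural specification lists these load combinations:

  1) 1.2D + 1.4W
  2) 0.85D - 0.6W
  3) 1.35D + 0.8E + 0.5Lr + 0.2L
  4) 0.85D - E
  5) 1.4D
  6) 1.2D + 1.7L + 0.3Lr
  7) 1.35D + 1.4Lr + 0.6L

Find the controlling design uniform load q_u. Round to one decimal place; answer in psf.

1) 1.2(25) + 1.4(66) = 30.0 + 92.4 = 122.4
2) 0.85(25) - 0.6(66) = -18.4
3) 1.35(25) + 0.8(43) + 0.5(60) + 0.2(60) = 33.8 + 34.4 + 30.0 + 12.0 = 110.2
4) 0.85(25) - 1.0(43) = -21.8
5) 1.4(25) = 35.0
6) 1.2(25) + 1.7(60) + 0.3(60) = 30.0 + 102.0 + 18.0 = 150.0
7) 1.35(25) + 1.4(60) + 0.6(60) = 33.8 + 84.0 + 36.0 = 153.8
Maximum is from combination 7.

153.8 psf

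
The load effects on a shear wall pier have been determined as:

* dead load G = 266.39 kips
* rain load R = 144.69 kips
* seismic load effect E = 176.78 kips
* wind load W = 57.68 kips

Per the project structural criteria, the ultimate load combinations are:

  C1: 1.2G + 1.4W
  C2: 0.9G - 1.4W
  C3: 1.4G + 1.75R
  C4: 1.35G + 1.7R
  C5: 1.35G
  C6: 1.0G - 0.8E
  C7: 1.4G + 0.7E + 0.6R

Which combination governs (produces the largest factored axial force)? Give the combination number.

Combination 3

C1: 1.2(266.39) + 1.4(57.68) = 319.67 + 80.75 = 400.42
C2: 0.9(266.39) - 1.4(57.68) = 239.75 - 80.75 = 159.00
C3: 1.4(266.39) + 1.75(144.69) = 626.15
C4: 1.35(266.39) + 1.7(144.69) = 359.63 + 245.97 = 605.60
C5: 1.35(266.39) = 359.63
C6: 1.0(266.39) - 0.8(176.78) = 266.39 - 141.42 = 124.97
C7: 1.4(266.39) + 0.7(176.78) + 0.6(144.69) = 372.95 + 123.75 + 86.81 = 583.51
The largest value is 626.15 kips from combination 3.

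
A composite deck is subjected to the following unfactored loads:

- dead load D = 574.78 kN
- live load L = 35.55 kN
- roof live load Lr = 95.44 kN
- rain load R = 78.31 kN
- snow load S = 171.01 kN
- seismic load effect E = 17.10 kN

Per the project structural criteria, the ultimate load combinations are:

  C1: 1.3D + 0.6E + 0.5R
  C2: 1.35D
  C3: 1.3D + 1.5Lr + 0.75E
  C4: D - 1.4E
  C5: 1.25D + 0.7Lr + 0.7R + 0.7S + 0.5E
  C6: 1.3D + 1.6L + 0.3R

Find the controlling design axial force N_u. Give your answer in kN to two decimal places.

968.36 kN

C1: 1.3(574.78) + 0.6(17.10) + 0.5(78.31) = 747.21 + 10.26 + 39.16 = 796.63
C2: 1.35(574.78) = 775.95
C3: 1.3(574.78) + 1.5(95.44) + 0.75(17.10) = 747.21 + 143.16 + 12.83 = 903.20
C4: 1.0(574.78) - 1.4(17.10) = 574.78 - 23.94 = 550.84
C5: 1.25(574.78) + 0.7(95.44) + 0.7(78.31) + 0.7(171.01) + 0.5(17.10) = 968.36
C6: 1.3(574.78) + 1.6(35.55) + 0.3(78.31) = 827.59
Combination 5 governs: N_u = 968.36 kN.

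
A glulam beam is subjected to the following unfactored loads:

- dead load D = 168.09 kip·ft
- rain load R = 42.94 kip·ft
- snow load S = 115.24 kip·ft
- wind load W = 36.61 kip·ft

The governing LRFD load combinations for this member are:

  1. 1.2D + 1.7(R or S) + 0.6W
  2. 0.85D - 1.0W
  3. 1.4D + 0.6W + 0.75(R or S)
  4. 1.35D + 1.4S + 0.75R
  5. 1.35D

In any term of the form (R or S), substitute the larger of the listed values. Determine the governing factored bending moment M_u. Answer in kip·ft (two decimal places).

(R or S) → S = 115.24 kip·ft.
1. 1.2(168.09) + 1.7(115.24) + 0.6(36.61) = 419.58
2. 0.85(168.09) - 1.0(36.61) = 142.88 - 36.61 = 106.27
3. 1.4(168.09) + 0.6(36.61) + 0.75(115.24) = 343.72
4. 1.35(168.09) + 1.4(115.24) + 0.75(42.94) = 420.46
5. 1.35(168.09) = 226.92
The controlling combination is 4, giving 420.46 kip·ft.

420.46 kip·ft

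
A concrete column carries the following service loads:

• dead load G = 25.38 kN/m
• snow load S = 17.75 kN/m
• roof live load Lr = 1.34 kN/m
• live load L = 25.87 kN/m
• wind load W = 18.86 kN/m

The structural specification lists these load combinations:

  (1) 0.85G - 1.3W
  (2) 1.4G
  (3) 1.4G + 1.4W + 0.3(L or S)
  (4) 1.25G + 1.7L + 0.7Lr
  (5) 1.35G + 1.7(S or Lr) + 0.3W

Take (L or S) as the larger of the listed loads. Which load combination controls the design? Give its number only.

Combination 4

(L or S) → L = 25.87 kN/m; (S or Lr) → S = 17.75 kN/m.
(1) 0.85(25.38) - 1.3(18.86) = -2.95
(2) 1.4(25.38) = 35.53
(3) 1.4(25.38) + 1.4(18.86) + 0.3(25.87) = 69.70
(4) 1.25(25.38) + 1.7(25.87) + 0.7(1.34) = 76.64
(5) 1.35(25.38) + 1.7(17.75) + 0.3(18.86) = 70.10
The largest value is 76.64 kN/m from combination 4.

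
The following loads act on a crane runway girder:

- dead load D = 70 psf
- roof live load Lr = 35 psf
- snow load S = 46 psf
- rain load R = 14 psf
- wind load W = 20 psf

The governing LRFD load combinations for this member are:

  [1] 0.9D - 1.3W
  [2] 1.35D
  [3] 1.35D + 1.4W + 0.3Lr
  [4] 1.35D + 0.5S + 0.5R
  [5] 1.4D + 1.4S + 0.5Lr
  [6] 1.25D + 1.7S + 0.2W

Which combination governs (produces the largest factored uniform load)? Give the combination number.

[1] 0.9(70) - 1.3(20) = 63.00 - 26.00 = 37.00
[2] 1.35(70) = 94.50
[3] 1.35(70) + 1.4(20) + 0.3(35) = 94.50 + 28.00 + 10.50 = 133.00
[4] 1.35(70) + 0.5(46) + 0.5(14) = 94.50 + 23.00 + 7.00 = 124.50
[5] 1.4(70) + 1.4(46) + 0.5(35) = 98.00 + 64.40 + 17.50 = 179.90
[6] 1.25(70) + 1.7(46) + 0.2(20) = 87.50 + 78.20 + 4.00 = 169.70
The largest value is 179.90 psf from combination 5.

Combination 5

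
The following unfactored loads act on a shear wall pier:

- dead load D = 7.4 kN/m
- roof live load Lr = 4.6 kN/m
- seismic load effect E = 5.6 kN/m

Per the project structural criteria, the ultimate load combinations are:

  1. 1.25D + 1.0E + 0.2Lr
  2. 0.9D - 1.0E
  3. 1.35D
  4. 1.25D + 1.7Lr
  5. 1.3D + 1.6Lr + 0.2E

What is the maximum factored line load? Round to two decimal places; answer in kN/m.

1. 1.25(7.4) + 1.0(5.6) + 0.2(4.6) = 9.25 + 5.60 + 0.92 = 15.77
2. 0.9(7.4) - 1.0(5.6) = 6.66 - 5.60 = 1.06
3. 1.35(7.4) = 9.99
4. 1.25(7.4) + 1.7(4.6) = 9.25 + 7.82 = 17.07
5. 1.3(7.4) + 1.6(4.6) + 0.2(5.6) = 9.62 + 7.36 + 1.12 = 18.10
Maximum is from combination 5.

18.10 kN/m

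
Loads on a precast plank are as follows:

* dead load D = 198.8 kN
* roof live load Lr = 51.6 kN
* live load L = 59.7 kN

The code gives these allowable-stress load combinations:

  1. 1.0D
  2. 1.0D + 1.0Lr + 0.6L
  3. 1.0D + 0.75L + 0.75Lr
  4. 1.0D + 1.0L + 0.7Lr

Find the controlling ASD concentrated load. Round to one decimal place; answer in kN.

1. 1.0(198.8) = 198.8
2. 1.0(198.8) + 1.0(51.6) + 0.6(59.7) = 286.2
3. 1.0(198.8) + 0.75(59.7) + 0.75(51.6) = 282.3
4. 1.0(198.8) + 1.0(59.7) + 0.7(51.6) = 294.6
The controlling combination is 4, giving 294.6 kN.

294.6 kN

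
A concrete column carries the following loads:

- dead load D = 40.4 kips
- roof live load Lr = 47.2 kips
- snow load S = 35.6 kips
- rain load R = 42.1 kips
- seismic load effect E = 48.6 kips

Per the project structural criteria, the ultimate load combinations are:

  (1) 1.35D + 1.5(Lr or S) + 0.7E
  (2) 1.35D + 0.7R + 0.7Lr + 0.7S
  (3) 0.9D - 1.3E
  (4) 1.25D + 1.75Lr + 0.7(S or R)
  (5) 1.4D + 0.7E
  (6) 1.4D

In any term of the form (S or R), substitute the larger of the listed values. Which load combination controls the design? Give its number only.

Combination 4

(Lr or S) → Lr = 47.2 kips; (S or R) → R = 42.1 kips.
(1) 1.35(40.4) + 1.5(47.2) + 0.7(48.6) = 159.4
(2) 1.35(40.4) + 0.7(42.1) + 0.7(47.2) + 0.7(35.6) = 142.0
(3) 0.9(40.4) - 1.3(48.6) = 36.4 - 63.2 = -26.8
(4) 1.25(40.4) + 1.75(47.2) + 0.7(42.1) = 50.5 + 82.6 + 29.5 = 162.6
(5) 1.4(40.4) + 0.7(48.6) = 56.6 + 34.0 = 90.6
(6) 1.4(40.4) = 56.6
The largest value is 162.6 kips from combination 4.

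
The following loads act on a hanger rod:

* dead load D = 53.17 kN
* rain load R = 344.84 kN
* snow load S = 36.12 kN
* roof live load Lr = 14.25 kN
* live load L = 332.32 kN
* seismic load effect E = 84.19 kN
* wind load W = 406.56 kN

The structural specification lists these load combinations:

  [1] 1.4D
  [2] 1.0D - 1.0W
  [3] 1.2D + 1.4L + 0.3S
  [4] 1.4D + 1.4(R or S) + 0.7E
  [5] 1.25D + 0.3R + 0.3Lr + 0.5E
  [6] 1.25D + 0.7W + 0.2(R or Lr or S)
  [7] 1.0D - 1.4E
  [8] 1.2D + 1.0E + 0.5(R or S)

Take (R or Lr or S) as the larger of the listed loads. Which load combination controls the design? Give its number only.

(R or S) → R = 344.84 kN; (R or Lr or S) → R = 344.84 kN.
[1] 1.4(53.17) = 74.44
[2] 1.0(53.17) - 1.0(406.56) = 53.17 - 406.56 = -353.39
[3] 1.2(53.17) + 1.4(332.32) + 0.3(36.12) = 63.80 + 465.25 + 10.84 = 539.89
[4] 1.4(53.17) + 1.4(344.84) + 0.7(84.19) = 74.44 + 482.78 + 58.93 = 616.15
[5] 1.25(53.17) + 0.3(344.84) + 0.3(14.25) + 0.5(84.19) = 216.28
[6] 1.25(53.17) + 0.7(406.56) + 0.2(344.84) = 66.46 + 284.59 + 68.97 = 420.02
[7] 1.0(53.17) - 1.4(84.19) = 53.17 - 117.87 = -64.70
[8] 1.2(53.17) + 1.0(84.19) + 0.5(344.84) = 63.80 + 84.19 + 172.42 = 320.41
The largest value is 616.15 kN from combination 4.

Combination 4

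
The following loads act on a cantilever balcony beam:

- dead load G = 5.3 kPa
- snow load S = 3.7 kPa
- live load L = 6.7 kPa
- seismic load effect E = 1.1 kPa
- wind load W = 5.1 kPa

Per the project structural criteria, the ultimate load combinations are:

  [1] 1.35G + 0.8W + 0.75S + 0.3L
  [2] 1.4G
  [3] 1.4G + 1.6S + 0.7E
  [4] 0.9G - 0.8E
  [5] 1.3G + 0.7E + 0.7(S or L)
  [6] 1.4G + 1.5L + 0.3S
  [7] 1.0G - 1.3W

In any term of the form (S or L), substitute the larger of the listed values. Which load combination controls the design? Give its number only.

(S or L) → L = 6.7 kPa.
[1] 1.35(5.3) + 0.8(5.1) + 0.75(3.7) + 0.3(6.7) = 16.0
[2] 1.4(5.3) = 7.4
[3] 1.4(5.3) + 1.6(3.7) + 0.7(1.1) = 7.4 + 5.9 + 0.8 = 14.1
[4] 0.9(5.3) - 0.8(1.1) = 4.8 - 0.9 = 3.9
[5] 1.3(5.3) + 0.7(1.1) + 0.7(6.7) = 6.9 + 0.8 + 4.7 = 12.4
[6] 1.4(5.3) + 1.5(6.7) + 0.3(3.7) = 7.4 + 10.1 + 1.1 = 18.6
[7] 1.0(5.3) - 1.3(5.1) = 5.3 - 6.6 = -1.3
The largest value is 18.6 kPa from combination 6.

Combination 6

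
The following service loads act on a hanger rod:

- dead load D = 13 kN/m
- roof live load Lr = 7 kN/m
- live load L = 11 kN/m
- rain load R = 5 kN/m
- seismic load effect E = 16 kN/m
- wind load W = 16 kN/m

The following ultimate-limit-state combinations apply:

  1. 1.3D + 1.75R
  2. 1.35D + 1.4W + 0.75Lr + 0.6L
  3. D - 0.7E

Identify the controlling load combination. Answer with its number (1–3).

Combination 2

1. 1.3(13) + 1.75(5) = 16.9 + 8.8 = 25.7
2. 1.35(13) + 1.4(16) + 0.75(7) + 0.6(11) = 51.8
3. 1.0(13) - 0.7(16) = 13.0 - 11.2 = 1.8
The largest value is 51.8 kN/m from combination 2.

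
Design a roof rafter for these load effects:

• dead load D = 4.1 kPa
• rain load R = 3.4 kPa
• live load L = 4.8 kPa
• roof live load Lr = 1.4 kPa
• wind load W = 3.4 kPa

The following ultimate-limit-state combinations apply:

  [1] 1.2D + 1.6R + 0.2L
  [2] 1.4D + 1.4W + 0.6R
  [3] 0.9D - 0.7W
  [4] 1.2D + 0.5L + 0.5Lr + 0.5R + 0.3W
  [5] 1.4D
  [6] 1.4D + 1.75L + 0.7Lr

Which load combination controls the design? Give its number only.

Combination 6

[1] 1.2(4.1) + 1.6(3.4) + 0.2(4.8) = 4.9 + 5.4 + 1.0 = 11.3
[2] 1.4(4.1) + 1.4(3.4) + 0.6(3.4) = 5.7 + 4.8 + 2.0 = 12.5
[3] 0.9(4.1) - 0.7(3.4) = 3.7 - 2.4 = 1.3
[4] 1.2(4.1) + 0.5(4.8) + 0.5(1.4) + 0.5(3.4) + 0.3(3.4) = 4.9 + 2.4 + 0.7 + 1.7 + 1.0 = 10.7
[5] 1.4(4.1) = 5.7
[6] 1.4(4.1) + 1.75(4.8) + 0.7(1.4) = 5.7 + 8.4 + 1.0 = 15.1
The largest value is 15.1 kPa from combination 6.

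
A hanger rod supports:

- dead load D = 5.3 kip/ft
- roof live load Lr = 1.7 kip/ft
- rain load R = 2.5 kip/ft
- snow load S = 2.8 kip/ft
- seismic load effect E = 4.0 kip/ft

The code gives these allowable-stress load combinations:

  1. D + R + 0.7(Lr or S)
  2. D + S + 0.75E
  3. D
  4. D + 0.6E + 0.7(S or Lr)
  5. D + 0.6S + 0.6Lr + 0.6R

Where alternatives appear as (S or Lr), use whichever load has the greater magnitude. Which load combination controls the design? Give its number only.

Combination 2

(Lr or S) → S = 2.8 kip/ft; (S or Lr) → S = 2.8 kip/ft.
1. 1.0(5.3) + 1.0(2.5) + 0.7(2.8) = 5.30 + 2.50 + 1.96 = 9.76
2. 1.0(5.3) + 1.0(2.8) + 0.75(4.0) = 5.30 + 2.80 + 3.00 = 11.10
3. 1.0(5.3) = 5.30
4. 1.0(5.3) + 0.6(4.0) + 0.7(2.8) = 5.30 + 2.40 + 1.96 = 9.66
5. 1.0(5.3) + 0.6(2.8) + 0.6(1.7) + 0.6(2.5) = 5.30 + 1.68 + 1.02 + 1.50 = 9.50
The largest value is 11.10 kip/ft from combination 2.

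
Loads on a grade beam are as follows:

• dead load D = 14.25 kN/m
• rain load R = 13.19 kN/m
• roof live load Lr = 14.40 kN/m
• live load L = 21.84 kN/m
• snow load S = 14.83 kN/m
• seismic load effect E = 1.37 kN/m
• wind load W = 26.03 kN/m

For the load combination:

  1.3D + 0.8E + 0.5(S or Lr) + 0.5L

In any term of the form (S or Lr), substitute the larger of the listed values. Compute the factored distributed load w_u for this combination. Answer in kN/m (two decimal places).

37.96 kN/m

(S or Lr) → S = 14.83 kN/m.
1.3(14.25) + 0.8(1.37) + 0.5(14.83) + 0.5(21.84) = 37.96
w_u = 37.96 kN/m.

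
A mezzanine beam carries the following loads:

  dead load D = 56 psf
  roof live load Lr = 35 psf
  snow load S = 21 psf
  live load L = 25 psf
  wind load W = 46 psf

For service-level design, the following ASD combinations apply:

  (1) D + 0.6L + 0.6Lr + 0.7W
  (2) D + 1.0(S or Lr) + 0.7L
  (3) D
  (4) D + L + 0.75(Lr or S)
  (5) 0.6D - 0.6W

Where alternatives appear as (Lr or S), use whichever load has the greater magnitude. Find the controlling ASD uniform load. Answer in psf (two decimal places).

(S or Lr) → Lr = 35 psf; (Lr or S) → Lr = 35 psf.
(1) 1.0(56) + 0.6(25) + 0.6(35) + 0.7(46) = 124.20
(2) 1.0(56) + 1.0(35) + 0.7(25) = 108.50
(3) 1.0(56) = 56.00
(4) 1.0(56) + 1.0(25) + 0.75(35) = 107.25
(5) 0.6(56) - 0.6(46) = 6.00
The controlling combination is 1, giving 124.20 psf.

124.20 psf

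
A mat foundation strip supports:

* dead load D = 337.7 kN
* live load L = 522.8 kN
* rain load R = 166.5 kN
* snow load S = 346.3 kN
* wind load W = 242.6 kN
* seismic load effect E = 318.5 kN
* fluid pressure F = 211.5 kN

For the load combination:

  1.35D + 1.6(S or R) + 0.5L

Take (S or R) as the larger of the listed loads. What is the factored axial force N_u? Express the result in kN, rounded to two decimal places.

1271.38 kN

(S or R) → S = 346.3 kN.
1.35(337.7) + 1.6(346.3) + 0.5(522.8) = 455.90 + 554.08 + 261.40 = 1271.38
N_u = 1271.38 kN.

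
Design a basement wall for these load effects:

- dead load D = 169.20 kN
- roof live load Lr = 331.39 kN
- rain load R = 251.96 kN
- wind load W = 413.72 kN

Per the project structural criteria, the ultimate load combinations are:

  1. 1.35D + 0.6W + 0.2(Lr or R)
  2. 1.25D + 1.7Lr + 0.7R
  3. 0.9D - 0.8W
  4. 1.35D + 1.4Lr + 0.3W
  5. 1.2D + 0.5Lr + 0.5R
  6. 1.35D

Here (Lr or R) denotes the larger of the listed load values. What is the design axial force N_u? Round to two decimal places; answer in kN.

951.24 kN

(Lr or R) → Lr = 331.39 kN.
1. 1.35(169.20) + 0.6(413.72) + 0.2(331.39) = 542.93
2. 1.25(169.20) + 1.7(331.39) + 0.7(251.96) = 951.24
3. 0.9(169.20) - 0.8(413.72) = -178.70
4. 1.35(169.20) + 1.4(331.39) + 0.3(413.72) = 816.48
5. 1.2(169.20) + 0.5(331.39) + 0.5(251.96) = 494.72
6. 1.35(169.20) = 228.42
Maximum is from combination 2.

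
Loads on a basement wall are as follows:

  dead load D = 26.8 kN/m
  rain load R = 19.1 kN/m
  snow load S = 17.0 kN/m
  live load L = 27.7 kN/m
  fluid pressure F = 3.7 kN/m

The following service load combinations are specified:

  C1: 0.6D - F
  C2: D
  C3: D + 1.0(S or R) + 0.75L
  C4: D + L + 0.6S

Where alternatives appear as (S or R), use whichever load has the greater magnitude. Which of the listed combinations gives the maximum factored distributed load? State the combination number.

(S or R) → R = 19.1 kN/m.
C1: 0.6(26.8) - 1.0(3.7) = 16.1 - 3.7 = 12.4
C2: 1.0(26.8) = 26.8
C3: 1.0(26.8) + 1.0(19.1) + 0.75(27.7) = 26.8 + 19.1 + 20.8 = 66.7
C4: 1.0(26.8) + 1.0(27.7) + 0.6(17.0) = 26.8 + 27.7 + 10.2 = 64.7
The largest value is 66.7 kN/m from combination 3.

Combination 3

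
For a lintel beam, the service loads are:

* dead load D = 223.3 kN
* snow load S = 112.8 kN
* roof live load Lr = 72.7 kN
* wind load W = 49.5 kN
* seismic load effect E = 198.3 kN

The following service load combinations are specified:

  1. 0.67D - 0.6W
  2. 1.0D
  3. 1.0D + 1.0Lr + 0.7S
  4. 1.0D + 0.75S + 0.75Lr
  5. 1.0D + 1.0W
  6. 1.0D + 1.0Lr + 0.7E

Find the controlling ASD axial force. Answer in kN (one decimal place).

1. 0.67(223.3) - 0.6(49.5) = 149.6 - 29.7 = 119.9
2. 1.0(223.3) = 223.3
3. 1.0(223.3) + 1.0(72.7) + 0.7(112.8) = 223.3 + 72.7 + 79.0 = 375.0
4. 1.0(223.3) + 0.75(112.8) + 0.75(72.7) = 223.3 + 84.6 + 54.5 = 362.4
5. 1.0(223.3) + 1.0(49.5) = 223.3 + 49.5 = 272.8
6. 1.0(223.3) + 1.0(72.7) + 0.7(198.3) = 223.3 + 72.7 + 138.8 = 434.8
The controlling combination is 6, giving 434.8 kN.

434.8 kN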